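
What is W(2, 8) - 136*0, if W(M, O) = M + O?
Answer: 10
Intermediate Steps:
W(2, 8) - 136*0 = (2 + 8) - 136*0 = 10 + 0 = 10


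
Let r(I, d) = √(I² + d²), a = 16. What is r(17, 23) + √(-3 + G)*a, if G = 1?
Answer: √818 + 16*I*√2 ≈ 28.601 + 22.627*I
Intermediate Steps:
r(17, 23) + √(-3 + G)*a = √(17² + 23²) + √(-3 + 1)*16 = √(289 + 529) + √(-2)*16 = √818 + (I*√2)*16 = √818 + 16*I*√2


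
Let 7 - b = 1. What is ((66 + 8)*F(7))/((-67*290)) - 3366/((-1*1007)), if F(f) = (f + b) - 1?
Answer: 32253582/9783005 ≈ 3.2969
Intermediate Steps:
b = 6 (b = 7 - 1*1 = 7 - 1 = 6)
F(f) = 5 + f (F(f) = (f + 6) - 1 = (6 + f) - 1 = 5 + f)
((66 + 8)*F(7))/((-67*290)) - 3366/((-1*1007)) = ((66 + 8)*(5 + 7))/((-67*290)) - 3366/((-1*1007)) = (74*12)/(-19430) - 3366/(-1007) = 888*(-1/19430) - 3366*(-1/1007) = -444/9715 + 3366/1007 = 32253582/9783005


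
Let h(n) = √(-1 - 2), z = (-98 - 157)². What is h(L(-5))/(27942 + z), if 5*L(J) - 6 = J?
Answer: I*√3/92967 ≈ 1.8631e-5*I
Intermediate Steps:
L(J) = 6/5 + J/5
z = 65025 (z = (-255)² = 65025)
h(n) = I*√3 (h(n) = √(-3) = I*√3)
h(L(-5))/(27942 + z) = (I*√3)/(27942 + 65025) = (I*√3)/92967 = (I*√3)*(1/92967) = I*√3/92967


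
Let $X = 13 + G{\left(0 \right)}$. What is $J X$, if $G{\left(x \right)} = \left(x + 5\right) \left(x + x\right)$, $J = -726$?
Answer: $-9438$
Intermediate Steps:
$G{\left(x \right)} = 2 x \left(5 + x\right)$ ($G{\left(x \right)} = \left(5 + x\right) 2 x = 2 x \left(5 + x\right)$)
$X = 13$ ($X = 13 + 2 \cdot 0 \left(5 + 0\right) = 13 + 2 \cdot 0 \cdot 5 = 13 + 0 = 13$)
$J X = \left(-726\right) 13 = -9438$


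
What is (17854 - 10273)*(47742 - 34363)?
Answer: 101426199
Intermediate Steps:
(17854 - 10273)*(47742 - 34363) = 7581*13379 = 101426199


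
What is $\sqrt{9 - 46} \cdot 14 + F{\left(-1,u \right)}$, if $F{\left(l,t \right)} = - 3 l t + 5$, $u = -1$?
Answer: $2 + 14 i \sqrt{37} \approx 2.0 + 85.159 i$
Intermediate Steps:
$F{\left(l,t \right)} = 5 - 3 l t$ ($F{\left(l,t \right)} = - 3 l t + 5 = 5 - 3 l t$)
$\sqrt{9 - 46} \cdot 14 + F{\left(-1,u \right)} = \sqrt{9 - 46} \cdot 14 + \left(5 - \left(-3\right) \left(-1\right)\right) = \sqrt{-37} \cdot 14 + \left(5 - 3\right) = i \sqrt{37} \cdot 14 + 2 = 14 i \sqrt{37} + 2 = 2 + 14 i \sqrt{37}$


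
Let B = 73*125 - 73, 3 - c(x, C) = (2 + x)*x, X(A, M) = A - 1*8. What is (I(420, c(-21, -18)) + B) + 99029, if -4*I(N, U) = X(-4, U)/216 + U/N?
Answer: 272364749/2520 ≈ 1.0808e+5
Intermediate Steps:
X(A, M) = -8 + A (X(A, M) = A - 8 = -8 + A)
c(x, C) = 3 - x*(2 + x) (c(x, C) = 3 - (2 + x)*x = 3 - x*(2 + x))
I(N, U) = 1/72 - U/(4*N) (I(N, U) = -((-8 - 4)/216 + U/N)/4 = -(-12*1/216 + U/N)/4 = -(-1/18 + U/N)/4 = 1/72 - U/(4*N))
B = 9052 (B = 9125 - 73 = 9052)
(I(420, c(-21, -18)) + B) + 99029 = ((1/72)*(420 - 18*(3 - 1*(-21)**2 - 2*(-21)))/420 + 9052) + 99029 = ((1/72)*(1/420)*(420 - 18*(3 - 1*441 + 42)) + 9052) + 99029 = ((1/72)*(1/420)*(420 - 18*(3 - 441 + 42)) + 9052) + 99029 = ((1/72)*(1/420)*(420 - 18*(-396)) + 9052) + 99029 = ((1/72)*(1/420)*(420 + 7128) + 9052) + 99029 = ((1/72)*(1/420)*7548 + 9052) + 99029 = (629/2520 + 9052) + 99029 = 22811669/2520 + 99029 = 272364749/2520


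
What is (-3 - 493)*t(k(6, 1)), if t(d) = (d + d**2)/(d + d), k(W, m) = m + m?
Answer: -744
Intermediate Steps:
k(W, m) = 2*m
t(d) = (d + d**2)/(2*d) (t(d) = (d + d**2)/((2*d)) = (d + d**2)*(1/(2*d)) = (d + d**2)/(2*d))
(-3 - 493)*t(k(6, 1)) = (-3 - 493)*(1/2 + (2*1)/2) = -496*(1/2 + (1/2)*2) = -496*(1/2 + 1) = -496*3/2 = -744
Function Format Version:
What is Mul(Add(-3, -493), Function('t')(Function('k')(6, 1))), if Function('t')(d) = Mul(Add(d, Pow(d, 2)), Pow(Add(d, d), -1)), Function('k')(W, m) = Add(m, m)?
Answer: -744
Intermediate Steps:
Function('k')(W, m) = Mul(2, m)
Function('t')(d) = Mul(Rational(1, 2), Pow(d, -1), Add(d, Pow(d, 2))) (Function('t')(d) = Mul(Add(d, Pow(d, 2)), Pow(Mul(2, d), -1)) = Mul(Add(d, Pow(d, 2)), Mul(Rational(1, 2), Pow(d, -1))) = Mul(Rational(1, 2), Pow(d, -1), Add(d, Pow(d, 2))))
Mul(Add(-3, -493), Function('t')(Function('k')(6, 1))) = Mul(Add(-3, -493), Add(Rational(1, 2), Mul(Rational(1, 2), Mul(2, 1)))) = Mul(-496, Add(Rational(1, 2), Mul(Rational(1, 2), 2))) = Mul(-496, Add(Rational(1, 2), 1)) = Mul(-496, Rational(3, 2)) = -744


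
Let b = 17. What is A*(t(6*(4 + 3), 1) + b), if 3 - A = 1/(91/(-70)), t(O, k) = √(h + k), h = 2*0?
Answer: 882/13 ≈ 67.846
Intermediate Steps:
h = 0
t(O, k) = √k (t(O, k) = √(0 + k) = √k)
A = 49/13 (A = 3 - 1/(91/(-70)) = 3 - 1/(91*(-1/70)) = 3 - 1/(-13/10) = 3 - 1*(-10/13) = 3 + 10/13 = 49/13 ≈ 3.7692)
A*(t(6*(4 + 3), 1) + b) = 49*(√1 + 17)/13 = 49*(1 + 17)/13 = (49/13)*18 = 882/13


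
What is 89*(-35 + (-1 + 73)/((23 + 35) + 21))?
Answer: -239677/79 ≈ -3033.9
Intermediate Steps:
89*(-35 + (-1 + 73)/((23 + 35) + 21)) = 89*(-35 + 72/(58 + 21)) = 89*(-35 + 72/79) = 89*(-2693/79) = -239677/79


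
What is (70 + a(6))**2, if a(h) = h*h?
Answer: 11236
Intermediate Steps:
a(h) = h**2
(70 + a(6))**2 = (70 + 6**2)**2 = (70 + 36)**2 = 106**2 = 11236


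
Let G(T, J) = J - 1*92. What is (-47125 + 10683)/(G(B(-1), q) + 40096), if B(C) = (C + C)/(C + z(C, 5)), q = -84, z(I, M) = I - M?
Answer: -18221/19960 ≈ -0.91288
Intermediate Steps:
B(C) = 2*C/(-5 + 2*C) (B(C) = (C + C)/(C + (C - 1*5)) = (2*C)/(C + (C - 5)) = (2*C)/(C + (-5 + C)) = (2*C)/(-5 + 2*C) = 2*C/(-5 + 2*C))
G(T, J) = -92 + J (G(T, J) = J - 92 = -92 + J)
(-47125 + 10683)/(G(B(-1), q) + 40096) = (-47125 + 10683)/((-92 - 84) + 40096) = -36442/(-176 + 40096) = -36442/39920 = -36442*1/39920 = -18221/19960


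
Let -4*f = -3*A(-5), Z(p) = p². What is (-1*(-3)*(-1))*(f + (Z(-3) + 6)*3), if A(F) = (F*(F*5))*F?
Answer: 5085/4 ≈ 1271.3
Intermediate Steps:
A(F) = 5*F³ (A(F) = (F*(5*F))*F = (5*F²)*F = 5*F³)
f = -1875/4 (f = -(-3)*5*(-5)³/4 = -(-3)*5*(-125)/4 = -(-3)*(-625)/4 = -¼*1875 = -1875/4 ≈ -468.75)
(-1*(-3)*(-1))*(f + (Z(-3) + 6)*3) = (-1*(-3)*(-1))*(-1875/4 + ((-3)² + 6)*3) = (3*(-1))*(-1875/4 + (9 + 6)*3) = -3*(-1875/4 + 15*3) = -3*(-1875/4 + 45) = -3*(-1695/4) = 5085/4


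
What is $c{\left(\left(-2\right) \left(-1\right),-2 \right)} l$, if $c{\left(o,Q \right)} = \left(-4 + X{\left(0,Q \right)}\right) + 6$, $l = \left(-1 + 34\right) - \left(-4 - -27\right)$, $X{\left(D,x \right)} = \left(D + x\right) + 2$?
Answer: $20$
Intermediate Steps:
$X{\left(D,x \right)} = 2 + D + x$
$l = 10$ ($l = 33 - \left(-4 + 27\right) = 33 - 23 = 10$)
$c{\left(o,Q \right)} = 4 + Q$ ($c{\left(o,Q \right)} = \left(-4 + \left(2 + 0 + Q\right)\right) + 6 = \left(-4 + \left(2 + Q\right)\right) + 6 = \left(-2 + Q\right) + 6 = 4 + Q$)
$c{\left(\left(-2\right) \left(-1\right),-2 \right)} l = \left(4 - 2\right) 10 = 2 \cdot 10 = 20$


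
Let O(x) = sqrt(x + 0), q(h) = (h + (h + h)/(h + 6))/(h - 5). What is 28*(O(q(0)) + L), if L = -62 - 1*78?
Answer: -3920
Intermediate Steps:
L = -140 (L = -62 - 78 = -140)
q(h) = (h + 2*h/(6 + h))/(-5 + h) (q(h) = (h + (2*h)/(6 + h))/(-5 + h) = (h + 2*h/(6 + h))/(-5 + h))
O(x) = sqrt(x)
28*(O(q(0)) + L) = 28*(sqrt(0*(8 + 0)/(-30 + 0 + 0**2)) - 140) = 28*(sqrt(0*8/(-30 + 0 + 0)) - 140) = 28*(sqrt(0*8/(-30)) - 140) = 28*(sqrt(0*(-1/30)*8) - 140) = 28*(sqrt(0) - 140) = 28*(0 - 140) = 28*(-140) = -3920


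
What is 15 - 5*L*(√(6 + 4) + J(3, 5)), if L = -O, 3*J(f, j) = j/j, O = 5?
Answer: 70/3 + 25*√10 ≈ 102.39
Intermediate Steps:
J(f, j) = ⅓ (J(f, j) = (j/j)/3 = (⅓)*1 = ⅓)
L = -5 (L = -1*5 = -5)
15 - 5*L*(√(6 + 4) + J(3, 5)) = 15 - (-25)*(√(6 + 4) + ⅓) = 15 - (-25)*(√10 + ⅓) = 15 - (-25)*(⅓ + √10) = 15 - 5*(-5/3 - 5*√10) = 15 + (25/3 + 25*√10) = 70/3 + 25*√10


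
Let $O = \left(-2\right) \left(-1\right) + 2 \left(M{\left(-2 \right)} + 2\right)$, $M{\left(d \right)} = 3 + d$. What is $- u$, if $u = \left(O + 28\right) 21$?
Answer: $-756$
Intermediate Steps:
$O = 8$ ($O = \left(-2\right) \left(-1\right) + 2 \left(\left(3 - 2\right) + 2\right) = 2 + 2 \left(1 + 2\right) = 2 + 2 \cdot 3 = 2 + 6 = 8$)
$u = 756$ ($u = \left(8 + 28\right) 21 = 36 \cdot 21 = 756$)
$- u = \left(-1\right) 756 = -756$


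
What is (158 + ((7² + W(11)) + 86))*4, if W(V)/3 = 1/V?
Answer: 12904/11 ≈ 1173.1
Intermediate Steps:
W(V) = 3/V (W(V) = 3*(1/V) = 3/V)
(158 + ((7² + W(11)) + 86))*4 = (158 + ((7² + 3/11) + 86))*4 = (158 + ((49 + 3*(1/11)) + 86))*4 = (158 + ((49 + 3/11) + 86))*4 = (158 + (542/11 + 86))*4 = (158 + 1488/11)*4 = (3226/11)*4 = 12904/11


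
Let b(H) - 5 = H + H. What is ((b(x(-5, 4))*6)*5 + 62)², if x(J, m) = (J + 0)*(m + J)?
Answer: 262144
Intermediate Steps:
x(J, m) = J*(J + m)
b(H) = 5 + 2*H (b(H) = 5 + (H + H) = 5 + 2*H)
((b(x(-5, 4))*6)*5 + 62)² = (((5 + 2*(-5*(-5 + 4)))*6)*5 + 62)² = (((5 + 2*(-5*(-1)))*6)*5 + 62)² = (((5 + 2*5)*6)*5 + 62)² = (((5 + 10)*6)*5 + 62)² = ((15*6)*5 + 62)² = (90*5 + 62)² = (450 + 62)² = 512² = 262144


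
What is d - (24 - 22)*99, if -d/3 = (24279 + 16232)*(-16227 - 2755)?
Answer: 2306939208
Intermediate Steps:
d = 2306939406 (d = -3*(24279 + 16232)*(-16227 - 2755) = -121533*(-18982) = -3*(-768979802) = 2306939406)
d - (24 - 22)*99 = 2306939406 - (24 - 22)*99 = 2306939406 - 2*99 = 2306939406 - 1*198 = 2306939406 - 198 = 2306939208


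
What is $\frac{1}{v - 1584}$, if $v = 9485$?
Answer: $\frac{1}{7901} \approx 0.00012657$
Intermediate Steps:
$\frac{1}{v - 1584} = \frac{1}{9485 - 1584} = \frac{1}{7901}$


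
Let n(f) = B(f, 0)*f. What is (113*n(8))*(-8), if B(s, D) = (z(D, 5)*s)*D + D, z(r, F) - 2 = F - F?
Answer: 0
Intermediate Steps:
z(r, F) = 2 (z(r, F) = 2 + (F - F) = 2 + 0 = 2)
B(s, D) = D + 2*D*s (B(s, D) = (2*s)*D + D = 2*D*s + D = D + 2*D*s)
n(f) = 0 (n(f) = (0*(1 + 2*f))*f = 0*f = 0)
(113*n(8))*(-8) = (113*0)*(-8) = 0*(-8) = 0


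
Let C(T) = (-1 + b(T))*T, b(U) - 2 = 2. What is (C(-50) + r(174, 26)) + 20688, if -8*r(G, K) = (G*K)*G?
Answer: -77859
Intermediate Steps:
b(U) = 4 (b(U) = 2 + 2 = 4)
r(G, K) = -K*G**2/8 (r(G, K) = -G*K*G/8 = -K*G**2/8)
C(T) = 3*T (C(T) = (-1 + 4)*T = 3*T)
(C(-50) + r(174, 26)) + 20688 = (3*(-50) - 1/8*26*174**2) + 20688 = (-150 - 1/8*26*30276) + 20688 = (-150 - 98397) + 20688 = -98547 + 20688 = -77859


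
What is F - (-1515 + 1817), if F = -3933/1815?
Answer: -184021/605 ≈ -304.17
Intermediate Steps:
F = -1311/605 (F = -3933*1/1815 = -1311/605 ≈ -2.1669)
F - (-1515 + 1817) = -1311/605 - (-1515 + 1817) = -1311/605 - 1*302 = -1311/605 - 302 = -184021/605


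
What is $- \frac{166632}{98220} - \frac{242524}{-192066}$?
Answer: $- \frac{340984768}{786030105} \approx -0.43381$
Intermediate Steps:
$- \frac{166632}{98220} - \frac{242524}{-192066} = \left(-166632\right) \frac{1}{98220} - - \frac{121262}{96033} = - \frac{13886}{8185} + \frac{121262}{96033} = - \frac{340984768}{786030105}$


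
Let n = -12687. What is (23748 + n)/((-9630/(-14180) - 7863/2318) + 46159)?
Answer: 9089166591/37928051854 ≈ 0.23964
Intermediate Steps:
(23748 + n)/((-9630/(-14180) - 7863/2318) + 46159) = (23748 - 12687)/((-9630/(-14180) - 7863/2318) + 46159) = 11061/((-9630*(-1/14180) - 7863*1/2318) + 46159) = 11061/((963/1418 - 7863/2318) + 46159) = 11061/(-2229375/821731 + 46159) = 11061/(37928051854/821731) = 11061*(821731/37928051854) = 9089166591/37928051854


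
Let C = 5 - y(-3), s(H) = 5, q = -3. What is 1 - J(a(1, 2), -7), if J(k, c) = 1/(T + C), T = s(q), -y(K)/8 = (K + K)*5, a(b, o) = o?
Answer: 231/230 ≈ 1.0043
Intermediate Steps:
y(K) = -80*K (y(K) = -8*(K + K)*5 = -8*2*K*5 = -80*K)
T = 5
C = -235 (C = 5 - (-80)*(-3) = 5 - 1*240 = 5 - 240 = -235)
J(k, c) = -1/230 (J(k, c) = 1/(5 - 235) = 1/(-230) = -1/230)
1 - J(a(1, 2), -7) = 1 - 1*(-1/230) = 1 + 1/230 = 231/230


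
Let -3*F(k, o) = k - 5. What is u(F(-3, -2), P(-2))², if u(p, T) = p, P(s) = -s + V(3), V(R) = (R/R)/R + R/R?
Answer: 64/9 ≈ 7.1111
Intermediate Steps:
F(k, o) = 5/3 - k/3 (F(k, o) = -(k - 5)/3 = -(-5 + k)/3 = 5/3 - k/3)
V(R) = 1 + 1/R (V(R) = 1/R + 1 = 1 + 1/R)
P(s) = 4/3 - s (P(s) = -s + (1 + 3)/3 = -s + (⅓)*4 = -s + 4/3 = 4/3 - s)
u(F(-3, -2), P(-2))² = (5/3 - ⅓*(-3))² = (5/3 + 1)² = (8/3)² = 64/9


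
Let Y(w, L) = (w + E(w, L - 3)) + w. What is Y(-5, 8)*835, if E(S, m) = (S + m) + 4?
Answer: -5010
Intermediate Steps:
E(S, m) = 4 + S + m
Y(w, L) = 1 + L + 3*w (Y(w, L) = (w + (4 + w + (L - 3))) + w = (w + (4 + w + (-3 + L))) + w = (w + (1 + L + w)) + w = (1 + L + 2*w) + w = 1 + L + 3*w)
Y(-5, 8)*835 = (1 + 8 + 3*(-5))*835 = (1 + 8 - 15)*835 = -6*835 = -5010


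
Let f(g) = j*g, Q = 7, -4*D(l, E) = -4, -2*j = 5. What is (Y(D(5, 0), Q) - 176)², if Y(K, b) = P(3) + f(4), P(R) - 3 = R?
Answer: 32400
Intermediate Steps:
j = -5/2 (j = -½*5 = -5/2 ≈ -2.5000)
D(l, E) = 1 (D(l, E) = -¼*(-4) = 1)
P(R) = 3 + R
f(g) = -5*g/2
Y(K, b) = -4 (Y(K, b) = (3 + 3) - 5/2*4 = 6 - 10 = -4)
(Y(D(5, 0), Q) - 176)² = (-4 - 176)² = (-180)² = 32400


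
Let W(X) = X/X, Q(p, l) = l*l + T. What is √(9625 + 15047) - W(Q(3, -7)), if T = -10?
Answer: -1 + 4*√1542 ≈ 156.07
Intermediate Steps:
Q(p, l) = -10 + l² (Q(p, l) = l*l - 10 = l² - 10 = -10 + l²)
W(X) = 1
√(9625 + 15047) - W(Q(3, -7)) = √(9625 + 15047) - 1*1 = √24672 - 1 = 4*√1542 - 1 = -1 + 4*√1542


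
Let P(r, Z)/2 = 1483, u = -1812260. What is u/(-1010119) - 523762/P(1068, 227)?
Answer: -261843392259/1498006477 ≈ -174.79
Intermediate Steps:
P(r, Z) = 2966 (P(r, Z) = 2*1483 = 2966)
u/(-1010119) - 523762/P(1068, 227) = -1812260/(-1010119) - 523762/2966 = -1812260*(-1/1010119) - 523762*1/2966 = 1812260/1010119 - 261881/1483 = -261843392259/1498006477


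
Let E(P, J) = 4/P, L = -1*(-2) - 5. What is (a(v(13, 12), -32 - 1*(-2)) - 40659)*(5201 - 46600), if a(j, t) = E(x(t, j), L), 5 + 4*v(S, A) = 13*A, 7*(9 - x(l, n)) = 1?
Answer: 52179920585/31 ≈ 1.6832e+9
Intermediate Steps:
L = -3 (L = 2 - 5 = -3)
x(l, n) = 62/7 (x(l, n) = 9 - ⅐*1 = 9 - ⅐ = 62/7)
v(S, A) = -5/4 + 13*A/4 (v(S, A) = -5/4 + (13*A)/4 = -5/4 + 13*A/4)
a(j, t) = 14/31 (a(j, t) = 4/(62/7) = 4*(7/62) = 14/31)
(a(v(13, 12), -32 - 1*(-2)) - 40659)*(5201 - 46600) = (14/31 - 40659)*(5201 - 46600) = -1260415/31*(-41399) = 52179920585/31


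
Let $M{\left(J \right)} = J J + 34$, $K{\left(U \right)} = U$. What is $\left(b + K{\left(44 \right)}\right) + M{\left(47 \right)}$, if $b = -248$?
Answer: $2039$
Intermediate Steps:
$M{\left(J \right)} = 34 + J^{2}$ ($M{\left(J \right)} = J^{2} + 34 = 34 + J^{2}$)
$\left(b + K{\left(44 \right)}\right) + M{\left(47 \right)} = \left(-248 + 44\right) + \left(34 + 47^{2}\right) = -204 + \left(34 + 2209\right) = -204 + 2243 = 2039$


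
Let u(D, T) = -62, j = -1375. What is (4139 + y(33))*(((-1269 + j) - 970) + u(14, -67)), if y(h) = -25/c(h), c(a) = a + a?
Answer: -502047862/33 ≈ -1.5214e+7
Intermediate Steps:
c(a) = 2*a
y(h) = -25/(2*h) (y(h) = -25*1/(2*h) = -25/(2*h))
(4139 + y(33))*(((-1269 + j) - 970) + u(14, -67)) = (4139 - 25/2/33)*(((-1269 - 1375) - 970) - 62) = (4139 - 25/2*1/33)*((-2644 - 970) - 62) = (4139 - 25/66)*(-3614 - 62) = (273149/66)*(-3676) = -502047862/33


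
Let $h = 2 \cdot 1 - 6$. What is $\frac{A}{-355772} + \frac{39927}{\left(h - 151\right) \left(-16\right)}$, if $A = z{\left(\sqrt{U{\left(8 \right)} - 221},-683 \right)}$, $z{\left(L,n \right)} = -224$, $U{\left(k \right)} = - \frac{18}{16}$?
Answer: $\frac{3551366041}{220578640} \approx 16.1$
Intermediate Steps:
$U{\left(k \right)} = - \frac{9}{8}$ ($U{\left(k \right)} = \left(-18\right) \frac{1}{16} = - \frac{9}{8}$)
$h = -4$ ($h = 2 - 6 = -4$)
$A = -224$
$\frac{A}{-355772} + \frac{39927}{\left(h - 151\right) \left(-16\right)} = - \frac{224}{-355772} + \frac{39927}{\left(-4 - 151\right) \left(-16\right)} = \left(-224\right) \left(- \frac{1}{355772}\right) + \frac{39927}{\left(-155\right) \left(-16\right)} = \frac{56}{88943} + \frac{39927}{2480} = \frac{3551366041}{220578640}$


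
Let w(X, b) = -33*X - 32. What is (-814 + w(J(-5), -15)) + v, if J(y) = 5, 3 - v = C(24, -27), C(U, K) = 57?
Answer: -1065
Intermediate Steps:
v = -54 (v = 3 - 1*57 = 3 - 57 = -54)
w(X, b) = -32 - 33*X
(-814 + w(J(-5), -15)) + v = (-814 + (-32 - 33*5)) - 54 = (-814 + (-32 - 165)) - 54 = (-814 - 197) - 54 = -1011 - 54 = -1065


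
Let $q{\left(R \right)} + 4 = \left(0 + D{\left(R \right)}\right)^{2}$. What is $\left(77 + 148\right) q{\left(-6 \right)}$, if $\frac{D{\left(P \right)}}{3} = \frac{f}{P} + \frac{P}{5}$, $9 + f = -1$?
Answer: $-459$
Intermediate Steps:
$f = -10$ ($f = -9 - 1 = -10$)
$D{\left(P \right)} = - \frac{30}{P} + \frac{3 P}{5}$ ($D{\left(P \right)} = 3 \left(- \frac{10}{P} + \frac{P}{5}\right) = - \frac{30}{P} + \frac{3 P}{5}$)
$q{\left(R \right)} = -4 + \left(- \frac{30}{R} + \frac{3 R}{5}\right)^{2}$ ($q{\left(R \right)} = -4 + \left(0 + \left(- \frac{30}{R} + \frac{3 R}{5}\right)\right)^{2} = -4 + \left(- \frac{30}{R} + \frac{3 R}{5}\right)^{2}$)
$\left(77 + 148\right) q{\left(-6 \right)} = \left(77 + 148\right) \left(-40 + \frac{900}{36} + \frac{9 \left(-6\right)^{2}}{25}\right) = 225 \left(-40 + 900 \cdot \frac{1}{36} + \frac{9}{25} \cdot 36\right) = 225 \left(-40 + 25 + \frac{324}{25}\right) = 225 \left(- \frac{51}{25}\right) = -459$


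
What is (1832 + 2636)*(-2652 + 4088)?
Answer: 6416048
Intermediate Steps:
(1832 + 2636)*(-2652 + 4088) = 4468*1436 = 6416048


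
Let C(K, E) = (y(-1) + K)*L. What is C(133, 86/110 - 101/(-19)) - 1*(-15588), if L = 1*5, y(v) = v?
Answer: 16248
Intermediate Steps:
L = 5
C(K, E) = -5 + 5*K (C(K, E) = (-1 + K)*5 = -5 + 5*K)
C(133, 86/110 - 101/(-19)) - 1*(-15588) = (-5 + 5*133) - 1*(-15588) = (-5 + 665) + 15588 = 660 + 15588 = 16248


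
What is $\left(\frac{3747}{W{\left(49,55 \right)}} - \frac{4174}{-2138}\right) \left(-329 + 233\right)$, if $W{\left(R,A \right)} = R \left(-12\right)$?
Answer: $\frac{22227096}{52381} \approx 424.33$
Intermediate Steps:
$W{\left(R,A \right)} = - 12 R$
$\left(\frac{3747}{W{\left(49,55 \right)}} - \frac{4174}{-2138}\right) \left(-329 + 233\right) = \left(\frac{3747}{\left(-12\right) 49} - \frac{4174}{-2138}\right) \left(-329 + 233\right) = \left(\frac{3747}{-588} - - \frac{2087}{1069}\right) \left(-96\right) = \left(3747 \left(- \frac{1}{588}\right) + \frac{2087}{1069}\right) \left(-96\right) = \left(- \frac{1249}{196} + \frac{2087}{1069}\right) \left(-96\right) = \left(- \frac{926129}{209524}\right) \left(-96\right) = \frac{22227096}{52381}$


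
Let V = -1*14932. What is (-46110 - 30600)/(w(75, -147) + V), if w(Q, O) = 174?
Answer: 38355/7379 ≈ 5.1979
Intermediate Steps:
V = -14932
(-46110 - 30600)/(w(75, -147) + V) = (-46110 - 30600)/(174 - 14932) = -76710/(-14758) = -76710*(-1/14758) = 38355/7379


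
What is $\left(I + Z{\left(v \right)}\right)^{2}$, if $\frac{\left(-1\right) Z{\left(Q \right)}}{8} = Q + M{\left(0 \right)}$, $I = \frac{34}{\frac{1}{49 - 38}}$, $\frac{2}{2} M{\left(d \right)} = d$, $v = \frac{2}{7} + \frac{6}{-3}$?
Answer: $\frac{7365796}{49} \approx 1.5032 \cdot 10^{5}$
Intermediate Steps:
$v = - \frac{12}{7}$ ($v = 2 \cdot \frac{1}{7} + 6 \left(- \frac{1}{3}\right) = \frac{2}{7} - 2 = - \frac{12}{7} \approx -1.7143$)
$M{\left(d \right)} = d$
$I = 374$ ($I = \frac{34}{\frac{1}{11}} = 34 \frac{1}{\frac{1}{11}} = 34 \cdot 11 = 374$)
$Z{\left(Q \right)} = - 8 Q$ ($Z{\left(Q \right)} = - 8 \left(Q + 0\right) = - 8 Q$)
$\left(I + Z{\left(v \right)}\right)^{2} = \left(374 - - \frac{96}{7}\right)^{2} = \left(374 + \frac{96}{7}\right)^{2} = \left(\frac{2714}{7}\right)^{2} = \frac{7365796}{49}$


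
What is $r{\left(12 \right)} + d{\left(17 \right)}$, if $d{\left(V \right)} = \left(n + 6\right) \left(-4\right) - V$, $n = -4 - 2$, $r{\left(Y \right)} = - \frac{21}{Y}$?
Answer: $- \frac{75}{4} \approx -18.75$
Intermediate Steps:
$n = -6$ ($n = -4 - 2 = -6$)
$d{\left(V \right)} = - V$ ($d{\left(V \right)} = \left(-6 + 6\right) \left(-4\right) - V = 0 \left(-4\right) - V = 0 - V = - V$)
$r{\left(12 \right)} + d{\left(17 \right)} = - \frac{21}{12} - 17 = \left(-21\right) \frac{1}{12} - 17 = - \frac{7}{4} - 17 = - \frac{75}{4}$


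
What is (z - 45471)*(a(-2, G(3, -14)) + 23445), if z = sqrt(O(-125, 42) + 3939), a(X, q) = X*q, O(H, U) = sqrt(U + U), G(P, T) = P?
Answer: -1065794769 + 23439*sqrt(3939 + 2*sqrt(21)) ≈ -1.0643e+9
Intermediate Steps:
O(H, U) = sqrt(2)*sqrt(U) (O(H, U) = sqrt(2*U) = sqrt(2)*sqrt(U))
z = sqrt(3939 + 2*sqrt(21)) (z = sqrt(sqrt(2)*sqrt(42) + 3939) = sqrt(2*sqrt(21) + 3939) = sqrt(3939 + 2*sqrt(21)) ≈ 62.834)
(z - 45471)*(a(-2, G(3, -14)) + 23445) = (sqrt(3939 + 2*sqrt(21)) - 45471)*(-2*3 + 23445) = (-45471 + sqrt(3939 + 2*sqrt(21)))*(-6 + 23445) = (-45471 + sqrt(3939 + 2*sqrt(21)))*23439 = -1065794769 + 23439*sqrt(3939 + 2*sqrt(21))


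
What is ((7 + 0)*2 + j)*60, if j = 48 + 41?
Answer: 6180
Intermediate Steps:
j = 89
((7 + 0)*2 + j)*60 = ((7 + 0)*2 + 89)*60 = (7*2 + 89)*60 = (14 + 89)*60 = 103*60 = 6180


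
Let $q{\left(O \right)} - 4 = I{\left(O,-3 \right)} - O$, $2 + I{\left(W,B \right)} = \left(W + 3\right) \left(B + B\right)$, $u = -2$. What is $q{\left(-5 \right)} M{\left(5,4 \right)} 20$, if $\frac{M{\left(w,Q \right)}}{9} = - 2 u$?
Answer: $13680$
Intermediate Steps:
$I{\left(W,B \right)} = -2 + 2 B \left(3 + W\right)$ ($I{\left(W,B \right)} = -2 + \left(W + 3\right) \left(B + B\right) = -2 + \left(3 + W\right) 2 B = -2 + 2 B \left(3 + W\right)$)
$M{\left(w,Q \right)} = 36$ ($M{\left(w,Q \right)} = 9 \left(\left(-2\right) \left(-2\right)\right) = 9 \cdot 4 = 36$)
$q{\left(O \right)} = -16 - 7 O$ ($q{\left(O \right)} = 4 - \left(20 + 7 O\right) = -16 - 7 O$)
$q{\left(-5 \right)} M{\left(5,4 \right)} 20 = \left(-16 - -35\right) 36 \cdot 20 = \left(-16 + 35\right) 36 \cdot 20 = 19 \cdot 36 \cdot 20 = 684 \cdot 20 = 13680$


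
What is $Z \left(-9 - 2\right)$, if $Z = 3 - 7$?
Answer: $44$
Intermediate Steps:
$Z = -4$
$Z \left(-9 - 2\right) = - 4 \left(-9 - 2\right) = \left(-4\right) \left(-11\right) = 44$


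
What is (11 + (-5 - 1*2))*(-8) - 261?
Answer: -293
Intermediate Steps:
(11 + (-5 - 1*2))*(-8) - 261 = (11 + (-5 - 2))*(-8) - 261 = (11 - 7)*(-8) - 261 = 4*(-8) - 261 = -32 - 261 = -293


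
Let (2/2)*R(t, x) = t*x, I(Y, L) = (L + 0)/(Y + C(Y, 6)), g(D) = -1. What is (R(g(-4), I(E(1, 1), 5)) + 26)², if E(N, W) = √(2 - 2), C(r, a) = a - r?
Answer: 22801/36 ≈ 633.36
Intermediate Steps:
E(N, W) = 0 (E(N, W) = √0 = 0)
I(Y, L) = L/6 (I(Y, L) = (L + 0)/(Y + (6 - Y)) = L/6)
R(t, x) = t*x
(R(g(-4), I(E(1, 1), 5)) + 26)² = (-5/6 + 26)² = (-1*⅚ + 26)² = (-⅚ + 26)² = (151/6)² = 22801/36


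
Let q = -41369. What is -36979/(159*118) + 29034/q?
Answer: -2074520159/776165178 ≈ -2.6728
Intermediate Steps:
-36979/(159*118) + 29034/q = -36979/(159*118) + 29034/(-41369) = -36979/18762 + 29034*(-1/41369) = -36979*1/18762 - 29034/41369 = -36979/18762 - 29034/41369 = -2074520159/776165178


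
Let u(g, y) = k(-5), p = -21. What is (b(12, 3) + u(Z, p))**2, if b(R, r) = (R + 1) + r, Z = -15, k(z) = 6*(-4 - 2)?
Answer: 400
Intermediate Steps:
k(z) = -36 (k(z) = 6*(-6) = -36)
u(g, y) = -36
b(R, r) = 1 + R + r (b(R, r) = (1 + R) + r = 1 + R + r)
(b(12, 3) + u(Z, p))**2 = ((1 + 12 + 3) - 36)**2 = (16 - 36)**2 = (-20)**2 = 400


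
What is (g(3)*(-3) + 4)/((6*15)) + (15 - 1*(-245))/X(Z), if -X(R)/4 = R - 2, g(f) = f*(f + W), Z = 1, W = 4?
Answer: 5791/90 ≈ 64.344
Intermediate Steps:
g(f) = f*(4 + f) (g(f) = f*(f + 4) = f*(4 + f))
X(R) = 8 - 4*R (X(R) = -4*(R - 2) = -4*(-2 + R) = 8 - 4*R)
(g(3)*(-3) + 4)/((6*15)) + (15 - 1*(-245))/X(Z) = ((3*(4 + 3))*(-3) + 4)/((6*15)) + (15 - 1*(-245))/(8 - 4*1) = ((3*7)*(-3) + 4)/90 + (15 + 245)/(8 - 4) = (21*(-3) + 4)*(1/90) + 260/4 = (-63 + 4)*(1/90) + 260*(¼) = -59*1/90 + 65 = -59/90 + 65 = 5791/90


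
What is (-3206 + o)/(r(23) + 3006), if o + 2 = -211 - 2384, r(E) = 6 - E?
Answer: -829/427 ≈ -1.9415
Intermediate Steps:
o = -2597 (o = -2 + (-211 - 2384) = -2 - 2595 = -2597)
(-3206 + o)/(r(23) + 3006) = (-3206 - 2597)/((6 - 1*23) + 3006) = -5803/((6 - 23) + 3006) = -5803/(-17 + 3006) = -5803/2989 = -5803*1/2989 = -829/427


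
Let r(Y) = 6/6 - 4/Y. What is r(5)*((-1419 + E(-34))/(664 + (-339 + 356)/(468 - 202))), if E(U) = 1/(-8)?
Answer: -1509949/3532820 ≈ -0.42741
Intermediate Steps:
E(U) = -⅛
r(Y) = 1 - 4/Y (r(Y) = 6*(⅙) - 4/Y = 1 - 4/Y)
r(5)*((-1419 + E(-34))/(664 + (-339 + 356)/(468 - 202))) = ((-4 + 5)/5)*((-1419 - ⅛)/(664 + (-339 + 356)/(468 - 202))) = ((⅕)*1)*(-11353/(8*(664 + 17/266))) = (-11353/(8*(664 + 17*(1/266))))/5 = (-11353/(8*(664 + 17/266)))/5 = (-11353/(8*176641/266))/5 = (-11353/8*266/176641)/5 = (⅕)*(-1509949/706564) = -1509949/3532820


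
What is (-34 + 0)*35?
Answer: -1190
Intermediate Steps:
(-34 + 0)*35 = -34*35 = -1190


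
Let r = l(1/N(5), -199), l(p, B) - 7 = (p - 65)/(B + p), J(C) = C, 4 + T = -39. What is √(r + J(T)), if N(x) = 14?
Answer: 3*I*√30743615/2785 ≈ 5.9727*I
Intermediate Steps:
T = -43 (T = -4 - 39 = -43)
l(p, B) = 7 + (-65 + p)/(B + p) (l(p, B) = 7 + (p - 65)/(B + p) = 7 + (-65 + p)/(B + p))
r = 20404/2785 (r = (-65 + 7*(-199) + 8/14)/(-199 + 1/14) = (-65 - 1393 + 8*(1/14))/(-199 + 1/14) = (-65 - 1393 + 4/7)/(-2785/14) = -14/2785*(-10202/7) = 20404/2785 ≈ 7.3264)
√(r + J(T)) = √(20404/2785 - 43) = √(-99351/2785) = 3*I*√30743615/2785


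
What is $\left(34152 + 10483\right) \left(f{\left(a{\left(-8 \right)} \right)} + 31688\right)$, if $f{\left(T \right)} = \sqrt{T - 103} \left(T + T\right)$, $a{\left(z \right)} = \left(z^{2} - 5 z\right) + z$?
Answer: $1414393880 + 8569920 i \sqrt{7} \approx 1.4144 \cdot 10^{9} + 2.2674 \cdot 10^{7} i$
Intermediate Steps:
$a{\left(z \right)} = z^{2} - 4 z$
$f{\left(T \right)} = 2 T \sqrt{-103 + T}$ ($f{\left(T \right)} = \sqrt{-103 + T} 2 T = 2 T \sqrt{-103 + T}$)
$\left(34152 + 10483\right) \left(f{\left(a{\left(-8 \right)} \right)} + 31688\right) = \left(34152 + 10483\right) \left(2 \left(- 8 \left(-4 - 8\right)\right) \sqrt{-103 - 8 \left(-4 - 8\right)} + 31688\right) = 44635 \left(2 \left(\left(-8\right) \left(-12\right)\right) \sqrt{-103 - -96} + 31688\right) = 44635 \left(2 \cdot 96 \sqrt{-103 + 96} + 31688\right) = 44635 \left(2 \cdot 96 \sqrt{-7} + 31688\right) = 44635 \left(2 \cdot 96 i \sqrt{7} + 31688\right) = 44635 \left(192 i \sqrt{7} + 31688\right) = 44635 \left(31688 + 192 i \sqrt{7}\right) = 1414393880 + 8569920 i \sqrt{7}$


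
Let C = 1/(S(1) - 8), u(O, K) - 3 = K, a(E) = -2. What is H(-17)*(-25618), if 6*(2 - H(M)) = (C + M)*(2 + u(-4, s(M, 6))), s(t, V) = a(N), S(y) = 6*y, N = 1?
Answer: -550787/2 ≈ -2.7539e+5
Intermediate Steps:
s(t, V) = -2
u(O, K) = 3 + K
C = -½ (C = 1/(6*1 - 8) = 1/(6 - 8) = 1/(-2) = -½ ≈ -0.50000)
H(M) = 9/4 - M/2 (H(M) = 2 - (-½ + M)*(2 + (3 - 2))/6 = 2 - (-½ + M)*(2 + 1)/6 = 2 - (-½ + M)*3/6 = 2 - (-3/2 + 3*M)/6 = 2 + (¼ - M/2) = 9/4 - M/2)
H(-17)*(-25618) = (9/4 - ½*(-17))*(-25618) = (9/4 + 17/2)*(-25618) = (43/4)*(-25618) = -550787/2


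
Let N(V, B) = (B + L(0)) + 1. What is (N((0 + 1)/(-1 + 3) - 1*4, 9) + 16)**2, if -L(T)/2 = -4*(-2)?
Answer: 100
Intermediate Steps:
L(T) = -16 (L(T) = -(-8)*(-2) = -2*8 = -16)
N(V, B) = -15 + B (N(V, B) = (B - 16) + 1 = (-16 + B) + 1 = -15 + B)
(N((0 + 1)/(-1 + 3) - 1*4, 9) + 16)**2 = ((-15 + 9) + 16)**2 = (-6 + 16)**2 = 10**2 = 100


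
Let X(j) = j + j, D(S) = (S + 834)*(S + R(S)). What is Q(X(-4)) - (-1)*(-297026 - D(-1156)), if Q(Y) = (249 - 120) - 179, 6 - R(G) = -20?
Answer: -660936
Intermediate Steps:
R(G) = 26 (R(G) = 6 - 1*(-20) = 6 + 20 = 26)
D(S) = (26 + S)*(834 + S) (D(S) = (S + 834)*(S + 26) = (834 + S)*(26 + S) = (26 + S)*(834 + S))
X(j) = 2*j
Q(Y) = -50 (Q(Y) = 129 - 179 = -50)
Q(X(-4)) - (-1)*(-297026 - D(-1156)) = -50 - (-1)*(-297026 - (21684 + (-1156)² + 860*(-1156))) = -50 - (-1)*(-297026 - (21684 + 1336336 - 994160)) = -50 - (-1)*(-297026 - 1*363860) = -50 - (-1)*(-297026 - 363860) = -50 - (-1)*(-660886) = -50 - 1*660886 = -50 - 660886 = -660936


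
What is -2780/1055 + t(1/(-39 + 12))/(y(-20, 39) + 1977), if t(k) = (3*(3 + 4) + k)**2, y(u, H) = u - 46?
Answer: -706979048/293948109 ≈ -2.4051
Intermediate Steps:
y(u, H) = -46 + u
t(k) = (21 + k)**2 (t(k) = (3*7 + k)**2 = (21 + k)**2)
-2780/1055 + t(1/(-39 + 12))/(y(-20, 39) + 1977) = -2780/1055 + (21 + 1/(-39 + 12))**2/((-46 - 20) + 1977) = -2780*1/1055 + (21 + 1/(-27))**2/(-66 + 1977) = -556/211 + (21 - 1/27)**2/1911 = -556/211 + (566/27)**2*(1/1911) = -556/211 + (320356/729)*(1/1911) = -556/211 + 320356/1393119 = -706979048/293948109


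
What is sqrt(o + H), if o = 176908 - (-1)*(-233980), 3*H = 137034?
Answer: 3*I*sqrt(1266) ≈ 106.74*I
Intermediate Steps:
H = 45678 (H = (1/3)*137034 = 45678)
o = -57072 (o = 176908 - 1*233980 = 176908 - 233980 = -57072)
sqrt(o + H) = sqrt(-57072 + 45678) = sqrt(-11394) = 3*I*sqrt(1266)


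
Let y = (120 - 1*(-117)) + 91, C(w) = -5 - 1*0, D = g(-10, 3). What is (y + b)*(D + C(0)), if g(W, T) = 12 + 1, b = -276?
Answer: 416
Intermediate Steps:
g(W, T) = 13
D = 13
C(w) = -5 (C(w) = -5 + 0 = -5)
y = 328 (y = (120 + 117) + 91 = 237 + 91 = 328)
(y + b)*(D + C(0)) = (328 - 276)*(13 - 5) = 52*8 = 416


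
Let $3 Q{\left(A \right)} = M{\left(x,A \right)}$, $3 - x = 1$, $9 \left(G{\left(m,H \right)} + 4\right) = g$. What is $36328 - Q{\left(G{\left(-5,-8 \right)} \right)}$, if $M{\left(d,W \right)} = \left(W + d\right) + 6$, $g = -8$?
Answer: $\frac{980828}{27} \approx 36327.0$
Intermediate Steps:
$G{\left(m,H \right)} = - \frac{44}{9}$ ($G{\left(m,H \right)} = -4 + \frac{1}{9} \left(-8\right) = -4 - \frac{8}{9} = - \frac{44}{9}$)
$x = 2$ ($x = 3 - 1 = 2$)
$M{\left(d,W \right)} = 6 + W + d$
$Q{\left(A \right)} = \frac{8}{3} + \frac{A}{3}$ ($Q{\left(A \right)} = \frac{6 + A + 2}{3} = \frac{8 + A}{3} = \frac{8}{3} + \frac{A}{3}$)
$36328 - Q{\left(G{\left(-5,-8 \right)} \right)} = 36328 - \left(\frac{8}{3} + \frac{1}{3} \left(- \frac{44}{9}\right)\right) = 36328 - \left(\frac{8}{3} - \frac{44}{27}\right) = 36328 - \frac{28}{27} = \frac{980828}{27}$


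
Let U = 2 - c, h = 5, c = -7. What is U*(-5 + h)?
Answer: 0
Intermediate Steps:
U = 9 (U = 2 - 1*(-7) = 2 + 7 = 9)
U*(-5 + h) = 9*(-5 + 5) = 9*0 = 0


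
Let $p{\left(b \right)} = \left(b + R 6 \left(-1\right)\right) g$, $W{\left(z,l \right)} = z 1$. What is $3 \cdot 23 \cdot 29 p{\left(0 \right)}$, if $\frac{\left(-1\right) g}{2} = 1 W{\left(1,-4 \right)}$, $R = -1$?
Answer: $-24012$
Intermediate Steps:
$W{\left(z,l \right)} = z$
$g = -2$ ($g = - 2 \cdot 1 \cdot 1 = \left(-2\right) 1 = -2$)
$p{\left(b \right)} = -12 - 2 b$ ($p{\left(b \right)} = \left(b + \left(-1\right) 6 \left(-1\right)\right) \left(-2\right) = \left(b - -6\right) \left(-2\right) = \left(b + 6\right) \left(-2\right) = \left(6 + b\right) \left(-2\right) = -12 - 2 b$)
$3 \cdot 23 \cdot 29 p{\left(0 \right)} = 3 \cdot 23 \cdot 29 \left(-12 - 0\right) = 69 \cdot 29 \left(-12 + 0\right) = 2001 \left(-12\right) = -24012$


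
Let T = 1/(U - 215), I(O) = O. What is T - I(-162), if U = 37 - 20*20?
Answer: 93635/578 ≈ 162.00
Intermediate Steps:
U = -363 (U = 37 - 400 = -363)
T = -1/578 (T = 1/(-363 - 215) = 1/(-578) = -1/578 ≈ -0.0017301)
T - I(-162) = -1/578 - 1*(-162) = -1/578 + 162 = 93635/578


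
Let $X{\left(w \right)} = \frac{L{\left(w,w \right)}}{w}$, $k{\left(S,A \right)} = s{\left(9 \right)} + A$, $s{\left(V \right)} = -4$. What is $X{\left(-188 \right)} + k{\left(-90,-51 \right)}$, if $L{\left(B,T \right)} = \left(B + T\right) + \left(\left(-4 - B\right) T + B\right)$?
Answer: $132$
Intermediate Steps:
$L{\left(B,T \right)} = T + 2 B + T \left(-4 - B\right)$ ($L{\left(B,T \right)} = \left(B + T\right) + \left(T \left(-4 - B\right) + B\right) = \left(B + T\right) + \left(B + T \left(-4 - B\right)\right) = T + 2 B + T \left(-4 - B\right)$)
$k{\left(S,A \right)} = -4 + A$
$X{\left(w \right)} = \frac{- w - w^{2}}{w}$ ($X{\left(w \right)} = \frac{- 3 w + 2 w - w w}{w} = \frac{- 3 w + 2 w - w^{2}}{w} = \frac{- w - w^{2}}{w}$)
$X{\left(-188 \right)} + k{\left(-90,-51 \right)} = \left(-1 - -188\right) - 55 = \left(-1 + 188\right) - 55 = 187 - 55 = 132$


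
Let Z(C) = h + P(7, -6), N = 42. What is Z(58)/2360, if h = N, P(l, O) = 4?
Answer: 23/1180 ≈ 0.019492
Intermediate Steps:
h = 42
Z(C) = 46 (Z(C) = 42 + 4 = 46)
Z(58)/2360 = 46/2360 = 46*(1/2360) = 23/1180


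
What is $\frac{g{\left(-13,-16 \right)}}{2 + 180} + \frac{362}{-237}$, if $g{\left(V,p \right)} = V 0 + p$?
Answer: $- \frac{34838}{21567} \approx -1.6153$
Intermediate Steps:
$g{\left(V,p \right)} = p$ ($g{\left(V,p \right)} = 0 + p = p$)
$\frac{g{\left(-13,-16 \right)}}{2 + 180} + \frac{362}{-237} = - \frac{16}{2 + 180} + \frac{362}{-237} = - \frac{16}{182} + 362 \left(- \frac{1}{237}\right) = \left(-16\right) \frac{1}{182} - \frac{362}{237} = - \frac{8}{91} - \frac{362}{237} = - \frac{34838}{21567}$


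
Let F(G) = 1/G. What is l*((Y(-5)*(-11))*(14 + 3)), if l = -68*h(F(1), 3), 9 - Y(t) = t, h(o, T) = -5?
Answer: -890120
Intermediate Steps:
Y(t) = 9 - t
l = 340 (l = -68*(-5) = 340)
l*((Y(-5)*(-11))*(14 + 3)) = 340*(((9 - 1*(-5))*(-11))*(14 + 3)) = 340*(((9 + 5)*(-11))*17) = 340*((14*(-11))*17) = 340*(-154*17) = 340*(-2618) = -890120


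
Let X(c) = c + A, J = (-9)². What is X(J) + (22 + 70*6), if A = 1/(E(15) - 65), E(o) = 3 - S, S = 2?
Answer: 33471/64 ≈ 522.98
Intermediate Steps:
E(o) = 1 (E(o) = 3 - 1*2 = 3 - 2 = 1)
A = -1/64 (A = 1/(1 - 65) = 1/(-64) = -1/64 ≈ -0.015625)
J = 81
X(c) = -1/64 + c (X(c) = c - 1/64 = -1/64 + c)
X(J) + (22 + 70*6) = (-1/64 + 81) + (22 + 70*6) = 5183/64 + (22 + 420) = 5183/64 + 442 = 33471/64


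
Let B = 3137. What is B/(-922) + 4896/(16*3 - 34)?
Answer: 2235097/6454 ≈ 346.31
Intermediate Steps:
B/(-922) + 4896/(16*3 - 34) = 3137/(-922) + 4896/(16*3 - 34) = 3137*(-1/922) + 4896/(48 - 34) = -3137/922 + 4896/14 = -3137/922 + 4896*(1/14) = -3137/922 + 2448/7 = 2235097/6454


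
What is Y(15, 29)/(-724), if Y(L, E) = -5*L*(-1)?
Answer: -75/724 ≈ -0.10359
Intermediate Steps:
Y(L, E) = 5*L
Y(15, 29)/(-724) = (5*15)/(-724) = 75*(-1/724) = -75/724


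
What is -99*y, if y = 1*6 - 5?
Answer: -99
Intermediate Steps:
y = 1 (y = 6 - 5 = 1)
-99*y = -99*1 = -99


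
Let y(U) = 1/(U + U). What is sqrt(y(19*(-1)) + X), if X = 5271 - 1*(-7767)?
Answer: sqrt(18826834)/38 ≈ 114.18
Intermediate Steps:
X = 13038 (X = 5271 + 7767 = 13038)
y(U) = 1/(2*U)
sqrt(y(19*(-1)) + X) = sqrt(1/(2*((19*(-1)))) + 13038) = sqrt((1/2)/(-19) + 13038) = sqrt((1/2)*(-1/19) + 13038) = sqrt(-1/38 + 13038) = sqrt(495443/38) = sqrt(18826834)/38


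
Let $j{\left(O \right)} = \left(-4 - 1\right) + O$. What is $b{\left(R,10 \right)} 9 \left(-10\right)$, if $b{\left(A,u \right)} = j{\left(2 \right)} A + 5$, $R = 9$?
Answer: $1980$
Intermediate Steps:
$j{\left(O \right)} = -5 + O$
$b{\left(A,u \right)} = 5 - 3 A$ ($b{\left(A,u \right)} = \left(-5 + 2\right) A + 5 = - 3 A + 5 = 5 - 3 A$)
$b{\left(R,10 \right)} 9 \left(-10\right) = \left(5 - 27\right) 9 \left(-10\right) = \left(-22\right) 9 \left(-10\right) = \left(-198\right) \left(-10\right) = 1980$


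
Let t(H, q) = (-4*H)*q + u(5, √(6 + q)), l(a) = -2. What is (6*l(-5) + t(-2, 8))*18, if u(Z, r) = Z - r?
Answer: 1026 - 18*√14 ≈ 958.65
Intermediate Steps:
t(H, q) = 5 - √(6 + q) - 4*H*q (t(H, q) = (-4*H)*q + (5 - √(6 + q)) = -4*H*q + (5 - √(6 + q)) = 5 - √(6 + q) - 4*H*q)
(6*l(-5) + t(-2, 8))*18 = (6*(-2) + (5 - √(6 + 8) - 4*(-2)*8))*18 = (-12 + (5 - √14 + 64))*18 = (-12 + (69 - √14))*18 = (57 - √14)*18 = 1026 - 18*√14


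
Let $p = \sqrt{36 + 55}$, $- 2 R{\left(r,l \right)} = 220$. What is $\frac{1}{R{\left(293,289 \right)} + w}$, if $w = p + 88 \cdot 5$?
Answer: $\frac{330}{108809} - \frac{\sqrt{91}}{108809} \approx 0.0029452$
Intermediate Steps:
$R{\left(r,l \right)} = -110$ ($R{\left(r,l \right)} = \left(- \frac{1}{2}\right) 220 = -110$)
$p = \sqrt{91} \approx 9.5394$
$w = 440 + \sqrt{91}$ ($w = \sqrt{91} + 88 \cdot 5 = \sqrt{91} + 440 = 440 + \sqrt{91} \approx 449.54$)
$\frac{1}{R{\left(293,289 \right)} + w} = \frac{1}{-110 + \left(440 + \sqrt{91}\right)} = \frac{1}{330 + \sqrt{91}}$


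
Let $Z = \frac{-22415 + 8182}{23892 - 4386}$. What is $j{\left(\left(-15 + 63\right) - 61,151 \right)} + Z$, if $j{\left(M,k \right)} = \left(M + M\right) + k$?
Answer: $\frac{2424017}{19506} \approx 124.27$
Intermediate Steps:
$Z = - \frac{14233}{19506} \approx -0.72967$
$j{\left(M,k \right)} = k + 2 M$ ($j{\left(M,k \right)} = 2 M + k = k + 2 M$)
$j{\left(\left(-15 + 63\right) - 61,151 \right)} + Z = \left(151 + 2 \left(\left(-15 + 63\right) - 61\right)\right) - \frac{14233}{19506} = \left(151 + 2 \left(48 - 61\right)\right) - \frac{14233}{19506} = \left(151 + 2 \left(-13\right)\right) - \frac{14233}{19506} = \left(151 - 26\right) - \frac{14233}{19506} = 125 - \frac{14233}{19506} = \frac{2424017}{19506}$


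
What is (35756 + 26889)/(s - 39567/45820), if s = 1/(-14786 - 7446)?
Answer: -15953649296200/219924841 ≈ -72541.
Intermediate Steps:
s = -1/22232 (s = 1/(-22232) = -1/22232 ≈ -4.4980e-5)
(35756 + 26889)/(s - 39567/45820) = (35756 + 26889)/(-1/22232 - 39567/45820) = 62645/(-1/22232 - 39567*1/45820) = 62645/(-1/22232 - 39567/45820) = 62645/(-219924841/254667560) = 62645*(-254667560/219924841) = -15953649296200/219924841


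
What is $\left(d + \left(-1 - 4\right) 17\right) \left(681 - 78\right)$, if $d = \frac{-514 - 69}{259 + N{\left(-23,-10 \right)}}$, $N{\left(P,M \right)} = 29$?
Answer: $- \frac{1679221}{32} \approx -52476.0$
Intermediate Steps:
$d = - \frac{583}{288}$ ($d = \frac{-514 - 69}{259 + 29} = - \frac{583}{288} \approx -2.0243$)
$\left(d + \left(-1 - 4\right) 17\right) \left(681 - 78\right) = \left(- \frac{583}{288} + \left(-1 - 4\right) 17\right) \left(681 - 78\right) = \left(- \frac{583}{288} - 85\right) 603 = \left(- \frac{25063}{288}\right) 603 = - \frac{1679221}{32}$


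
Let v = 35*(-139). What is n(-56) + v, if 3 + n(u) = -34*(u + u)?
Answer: -1060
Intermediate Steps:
n(u) = -3 - 68*u (n(u) = -3 - 34*(u + u) = -3 - 68*u)
v = -4865
n(-56) + v = (-3 - 68*(-56)) - 4865 = (-3 + 3808) - 4865 = 3805 - 4865 = -1060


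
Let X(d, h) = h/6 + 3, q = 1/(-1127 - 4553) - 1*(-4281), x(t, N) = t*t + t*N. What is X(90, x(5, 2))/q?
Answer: 150520/72948237 ≈ 0.0020634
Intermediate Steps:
x(t, N) = t² + N*t
q = 24316079/5680 (q = 1/(-5680) + 4281 = -1/5680 + 4281 = 24316079/5680 ≈ 4281.0)
X(d, h) = 3 + h/6 (X(d, h) = h*(⅙) + 3 = h/6 + 3 = 3 + h/6)
X(90, x(5, 2))/q = (3 + (5*(2 + 5))/6)/(24316079/5680) = (3 + (5*7)/6)*(5680/24316079) = (3 + (⅙)*35)*(5680/24316079) = (3 + 35/6)*(5680/24316079) = (53/6)*(5680/24316079) = 150520/72948237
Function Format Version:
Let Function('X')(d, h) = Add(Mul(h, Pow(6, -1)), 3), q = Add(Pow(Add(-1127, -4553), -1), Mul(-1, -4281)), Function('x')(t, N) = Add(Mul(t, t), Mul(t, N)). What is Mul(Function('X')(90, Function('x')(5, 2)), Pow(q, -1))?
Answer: Rational(150520, 72948237) ≈ 0.0020634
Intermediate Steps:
Function('x')(t, N) = Add(Pow(t, 2), Mul(N, t))
q = Rational(24316079, 5680) (q = Add(Pow(-5680, -1), 4281) = Add(Rational(-1, 5680), 4281) = Rational(24316079, 5680) ≈ 4281.0)
Function('X')(d, h) = Add(3, Mul(Rational(1, 6), h)) (Function('X')(d, h) = Add(Mul(h, Rational(1, 6)), 3) = Add(Mul(Rational(1, 6), h), 3) = Add(3, Mul(Rational(1, 6), h)))
Mul(Function('X')(90, Function('x')(5, 2)), Pow(q, -1)) = Mul(Add(3, Mul(Rational(1, 6), Mul(5, Add(2, 5)))), Pow(Rational(24316079, 5680), -1)) = Mul(Add(3, Mul(Rational(1, 6), Mul(5, 7))), Rational(5680, 24316079)) = Mul(Add(3, Mul(Rational(1, 6), 35)), Rational(5680, 24316079)) = Mul(Add(3, Rational(35, 6)), Rational(5680, 24316079)) = Mul(Rational(53, 6), Rational(5680, 24316079)) = Rational(150520, 72948237)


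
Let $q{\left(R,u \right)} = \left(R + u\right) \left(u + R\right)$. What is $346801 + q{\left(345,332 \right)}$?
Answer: $805130$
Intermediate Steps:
$q{\left(R,u \right)} = \left(R + u\right)^{2}$ ($q{\left(R,u \right)} = \left(R + u\right) \left(R + u\right) = \left(R + u\right)^{2}$)
$346801 + q{\left(345,332 \right)} = 346801 + \left(345 + 332\right)^{2} = 346801 + 677^{2} = 346801 + 458329 = 805130$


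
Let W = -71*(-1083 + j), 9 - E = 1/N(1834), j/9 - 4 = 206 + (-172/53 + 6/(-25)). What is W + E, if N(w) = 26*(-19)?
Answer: -36040113487/654550 ≈ -55061.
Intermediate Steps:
j = 2462688/1325 (j = 36 + 9*(206 + (-172/53 + 6/(-25))) = 36 + 9*(206 + (-172*1/53 + 6*(-1/25))) = 36 + 9*(206 + (-172/53 - 6/25)) = 36 + 9*(206 - 4618/1325) = 36 + 9*(268332/1325) = 36 + 2414988/1325 = 2462688/1325 ≈ 1858.6)
N(w) = -494
E = 4447/494 (E = 9 - 1/(-494) = 9 - 1*(-1/494) = 9 + 1/494 = 4447/494 ≈ 9.0020)
W = -72967623/1325 (W = -71*(-1083 + 2462688/1325) = -71*1027713/1325 = -72967623/1325 ≈ -55070.)
W + E = -72967623/1325 + 4447/494 = -36040113487/654550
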